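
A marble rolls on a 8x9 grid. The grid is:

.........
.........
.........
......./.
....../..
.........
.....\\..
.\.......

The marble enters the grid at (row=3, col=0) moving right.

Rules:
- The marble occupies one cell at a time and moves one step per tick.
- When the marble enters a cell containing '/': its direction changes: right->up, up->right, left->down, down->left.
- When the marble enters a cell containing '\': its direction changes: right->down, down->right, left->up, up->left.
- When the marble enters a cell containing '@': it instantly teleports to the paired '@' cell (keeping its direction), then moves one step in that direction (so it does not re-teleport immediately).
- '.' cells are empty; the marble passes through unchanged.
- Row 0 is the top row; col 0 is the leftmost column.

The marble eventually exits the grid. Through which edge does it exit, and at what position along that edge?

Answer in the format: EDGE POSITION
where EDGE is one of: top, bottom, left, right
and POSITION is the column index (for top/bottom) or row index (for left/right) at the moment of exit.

Answer: top 7

Derivation:
Step 1: enter (3,0), '.' pass, move right to (3,1)
Step 2: enter (3,1), '.' pass, move right to (3,2)
Step 3: enter (3,2), '.' pass, move right to (3,3)
Step 4: enter (3,3), '.' pass, move right to (3,4)
Step 5: enter (3,4), '.' pass, move right to (3,5)
Step 6: enter (3,5), '.' pass, move right to (3,6)
Step 7: enter (3,6), '.' pass, move right to (3,7)
Step 8: enter (3,7), '/' deflects right->up, move up to (2,7)
Step 9: enter (2,7), '.' pass, move up to (1,7)
Step 10: enter (1,7), '.' pass, move up to (0,7)
Step 11: enter (0,7), '.' pass, move up to (-1,7)
Step 12: at (-1,7) — EXIT via top edge, pos 7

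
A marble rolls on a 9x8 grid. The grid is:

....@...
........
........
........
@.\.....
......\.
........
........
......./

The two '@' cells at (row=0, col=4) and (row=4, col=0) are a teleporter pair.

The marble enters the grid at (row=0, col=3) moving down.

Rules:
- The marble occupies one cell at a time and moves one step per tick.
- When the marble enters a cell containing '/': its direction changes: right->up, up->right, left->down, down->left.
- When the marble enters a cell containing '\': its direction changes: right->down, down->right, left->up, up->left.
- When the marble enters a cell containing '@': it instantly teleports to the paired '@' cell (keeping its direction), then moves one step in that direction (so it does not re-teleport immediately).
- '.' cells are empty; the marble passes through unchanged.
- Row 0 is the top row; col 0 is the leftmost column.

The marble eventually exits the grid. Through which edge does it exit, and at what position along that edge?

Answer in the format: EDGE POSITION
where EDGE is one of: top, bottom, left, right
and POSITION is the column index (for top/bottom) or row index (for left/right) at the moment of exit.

Answer: bottom 3

Derivation:
Step 1: enter (0,3), '.' pass, move down to (1,3)
Step 2: enter (1,3), '.' pass, move down to (2,3)
Step 3: enter (2,3), '.' pass, move down to (3,3)
Step 4: enter (3,3), '.' pass, move down to (4,3)
Step 5: enter (4,3), '.' pass, move down to (5,3)
Step 6: enter (5,3), '.' pass, move down to (6,3)
Step 7: enter (6,3), '.' pass, move down to (7,3)
Step 8: enter (7,3), '.' pass, move down to (8,3)
Step 9: enter (8,3), '.' pass, move down to (9,3)
Step 10: at (9,3) — EXIT via bottom edge, pos 3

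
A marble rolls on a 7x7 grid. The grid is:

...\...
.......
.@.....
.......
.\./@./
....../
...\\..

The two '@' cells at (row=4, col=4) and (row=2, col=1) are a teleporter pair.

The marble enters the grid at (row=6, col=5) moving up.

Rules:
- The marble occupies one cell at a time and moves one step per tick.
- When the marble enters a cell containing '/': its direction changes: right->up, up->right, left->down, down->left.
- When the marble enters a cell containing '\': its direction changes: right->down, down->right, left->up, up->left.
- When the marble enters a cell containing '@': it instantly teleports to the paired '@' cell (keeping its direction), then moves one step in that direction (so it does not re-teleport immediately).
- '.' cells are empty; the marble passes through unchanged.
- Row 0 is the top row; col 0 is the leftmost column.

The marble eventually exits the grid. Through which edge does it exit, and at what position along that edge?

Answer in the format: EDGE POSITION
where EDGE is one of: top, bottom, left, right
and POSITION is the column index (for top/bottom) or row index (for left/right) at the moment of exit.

Step 1: enter (6,5), '.' pass, move up to (5,5)
Step 2: enter (5,5), '.' pass, move up to (4,5)
Step 3: enter (4,5), '.' pass, move up to (3,5)
Step 4: enter (3,5), '.' pass, move up to (2,5)
Step 5: enter (2,5), '.' pass, move up to (1,5)
Step 6: enter (1,5), '.' pass, move up to (0,5)
Step 7: enter (0,5), '.' pass, move up to (-1,5)
Step 8: at (-1,5) — EXIT via top edge, pos 5

Answer: top 5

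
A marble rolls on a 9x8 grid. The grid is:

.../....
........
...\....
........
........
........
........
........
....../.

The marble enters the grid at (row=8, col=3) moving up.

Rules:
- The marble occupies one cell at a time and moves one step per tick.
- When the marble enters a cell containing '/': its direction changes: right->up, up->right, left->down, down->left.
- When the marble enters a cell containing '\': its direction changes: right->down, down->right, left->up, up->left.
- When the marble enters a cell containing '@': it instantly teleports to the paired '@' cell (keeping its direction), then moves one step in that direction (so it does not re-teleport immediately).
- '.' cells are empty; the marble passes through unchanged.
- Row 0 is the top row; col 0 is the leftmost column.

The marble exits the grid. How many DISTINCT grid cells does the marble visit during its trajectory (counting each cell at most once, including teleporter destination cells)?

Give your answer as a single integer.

Answer: 10

Derivation:
Step 1: enter (8,3), '.' pass, move up to (7,3)
Step 2: enter (7,3), '.' pass, move up to (6,3)
Step 3: enter (6,3), '.' pass, move up to (5,3)
Step 4: enter (5,3), '.' pass, move up to (4,3)
Step 5: enter (4,3), '.' pass, move up to (3,3)
Step 6: enter (3,3), '.' pass, move up to (2,3)
Step 7: enter (2,3), '\' deflects up->left, move left to (2,2)
Step 8: enter (2,2), '.' pass, move left to (2,1)
Step 9: enter (2,1), '.' pass, move left to (2,0)
Step 10: enter (2,0), '.' pass, move left to (2,-1)
Step 11: at (2,-1) — EXIT via left edge, pos 2
Distinct cells visited: 10 (path length 10)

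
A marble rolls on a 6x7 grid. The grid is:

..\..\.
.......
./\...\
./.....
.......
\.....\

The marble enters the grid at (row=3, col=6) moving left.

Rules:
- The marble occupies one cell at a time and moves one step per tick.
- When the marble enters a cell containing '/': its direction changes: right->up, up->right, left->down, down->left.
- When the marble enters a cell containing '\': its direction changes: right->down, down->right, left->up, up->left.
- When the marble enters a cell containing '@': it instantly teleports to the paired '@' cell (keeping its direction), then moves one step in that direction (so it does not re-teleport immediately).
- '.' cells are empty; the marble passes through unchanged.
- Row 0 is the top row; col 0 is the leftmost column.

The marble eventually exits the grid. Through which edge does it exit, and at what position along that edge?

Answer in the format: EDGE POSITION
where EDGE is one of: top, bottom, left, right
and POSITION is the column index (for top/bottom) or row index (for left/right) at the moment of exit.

Answer: bottom 1

Derivation:
Step 1: enter (3,6), '.' pass, move left to (3,5)
Step 2: enter (3,5), '.' pass, move left to (3,4)
Step 3: enter (3,4), '.' pass, move left to (3,3)
Step 4: enter (3,3), '.' pass, move left to (3,2)
Step 5: enter (3,2), '.' pass, move left to (3,1)
Step 6: enter (3,1), '/' deflects left->down, move down to (4,1)
Step 7: enter (4,1), '.' pass, move down to (5,1)
Step 8: enter (5,1), '.' pass, move down to (6,1)
Step 9: at (6,1) — EXIT via bottom edge, pos 1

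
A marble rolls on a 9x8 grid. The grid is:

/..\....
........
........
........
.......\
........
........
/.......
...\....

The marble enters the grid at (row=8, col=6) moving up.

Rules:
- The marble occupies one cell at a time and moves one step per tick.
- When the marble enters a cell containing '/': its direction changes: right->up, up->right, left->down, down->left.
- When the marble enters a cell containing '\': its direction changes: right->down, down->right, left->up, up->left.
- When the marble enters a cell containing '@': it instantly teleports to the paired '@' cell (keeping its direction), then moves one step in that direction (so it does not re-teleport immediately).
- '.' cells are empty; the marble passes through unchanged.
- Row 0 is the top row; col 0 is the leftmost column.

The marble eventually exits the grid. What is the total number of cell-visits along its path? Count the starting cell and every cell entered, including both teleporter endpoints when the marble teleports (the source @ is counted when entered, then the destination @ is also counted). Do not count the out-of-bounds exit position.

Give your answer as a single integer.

Answer: 9

Derivation:
Step 1: enter (8,6), '.' pass, move up to (7,6)
Step 2: enter (7,6), '.' pass, move up to (6,6)
Step 3: enter (6,6), '.' pass, move up to (5,6)
Step 4: enter (5,6), '.' pass, move up to (4,6)
Step 5: enter (4,6), '.' pass, move up to (3,6)
Step 6: enter (3,6), '.' pass, move up to (2,6)
Step 7: enter (2,6), '.' pass, move up to (1,6)
Step 8: enter (1,6), '.' pass, move up to (0,6)
Step 9: enter (0,6), '.' pass, move up to (-1,6)
Step 10: at (-1,6) — EXIT via top edge, pos 6
Path length (cell visits): 9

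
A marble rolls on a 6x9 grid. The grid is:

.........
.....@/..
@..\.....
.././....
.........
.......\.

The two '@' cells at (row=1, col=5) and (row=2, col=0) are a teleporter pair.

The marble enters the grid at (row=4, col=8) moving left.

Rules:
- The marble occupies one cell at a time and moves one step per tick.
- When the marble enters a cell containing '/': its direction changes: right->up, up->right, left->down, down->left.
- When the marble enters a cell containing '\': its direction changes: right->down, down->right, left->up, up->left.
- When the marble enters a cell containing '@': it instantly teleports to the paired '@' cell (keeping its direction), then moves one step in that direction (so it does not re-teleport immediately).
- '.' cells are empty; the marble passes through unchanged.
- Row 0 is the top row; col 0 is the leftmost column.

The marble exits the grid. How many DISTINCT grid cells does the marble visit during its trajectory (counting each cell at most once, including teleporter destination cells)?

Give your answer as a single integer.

Step 1: enter (4,8), '.' pass, move left to (4,7)
Step 2: enter (4,7), '.' pass, move left to (4,6)
Step 3: enter (4,6), '.' pass, move left to (4,5)
Step 4: enter (4,5), '.' pass, move left to (4,4)
Step 5: enter (4,4), '.' pass, move left to (4,3)
Step 6: enter (4,3), '.' pass, move left to (4,2)
Step 7: enter (4,2), '.' pass, move left to (4,1)
Step 8: enter (4,1), '.' pass, move left to (4,0)
Step 9: enter (4,0), '.' pass, move left to (4,-1)
Step 10: at (4,-1) — EXIT via left edge, pos 4
Distinct cells visited: 9 (path length 9)

Answer: 9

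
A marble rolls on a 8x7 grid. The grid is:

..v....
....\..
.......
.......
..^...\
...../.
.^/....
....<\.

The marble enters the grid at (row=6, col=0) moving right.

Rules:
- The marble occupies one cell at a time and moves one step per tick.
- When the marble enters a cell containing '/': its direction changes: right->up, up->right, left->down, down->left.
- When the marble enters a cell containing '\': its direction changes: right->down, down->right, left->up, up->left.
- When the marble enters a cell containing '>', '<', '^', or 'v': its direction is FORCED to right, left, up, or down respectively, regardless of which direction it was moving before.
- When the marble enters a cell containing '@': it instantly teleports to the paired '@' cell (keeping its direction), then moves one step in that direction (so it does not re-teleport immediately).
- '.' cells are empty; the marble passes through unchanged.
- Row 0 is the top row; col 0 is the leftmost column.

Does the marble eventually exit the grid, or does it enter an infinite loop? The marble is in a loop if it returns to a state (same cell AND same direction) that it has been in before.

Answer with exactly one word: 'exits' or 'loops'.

Answer: exits

Derivation:
Step 1: enter (6,0), '.' pass, move right to (6,1)
Step 2: enter (6,1), '^' forces right->up, move up to (5,1)
Step 3: enter (5,1), '.' pass, move up to (4,1)
Step 4: enter (4,1), '.' pass, move up to (3,1)
Step 5: enter (3,1), '.' pass, move up to (2,1)
Step 6: enter (2,1), '.' pass, move up to (1,1)
Step 7: enter (1,1), '.' pass, move up to (0,1)
Step 8: enter (0,1), '.' pass, move up to (-1,1)
Step 9: at (-1,1) — EXIT via top edge, pos 1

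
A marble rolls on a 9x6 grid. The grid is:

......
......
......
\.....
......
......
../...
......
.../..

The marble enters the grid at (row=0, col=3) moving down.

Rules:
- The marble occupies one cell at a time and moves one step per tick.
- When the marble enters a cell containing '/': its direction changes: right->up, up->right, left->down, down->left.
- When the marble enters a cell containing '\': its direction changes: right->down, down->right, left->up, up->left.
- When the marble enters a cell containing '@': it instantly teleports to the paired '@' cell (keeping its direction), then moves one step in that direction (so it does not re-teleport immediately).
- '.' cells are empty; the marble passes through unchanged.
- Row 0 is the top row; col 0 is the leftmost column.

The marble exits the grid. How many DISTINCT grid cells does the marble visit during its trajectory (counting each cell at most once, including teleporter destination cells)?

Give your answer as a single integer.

Answer: 12

Derivation:
Step 1: enter (0,3), '.' pass, move down to (1,3)
Step 2: enter (1,3), '.' pass, move down to (2,3)
Step 3: enter (2,3), '.' pass, move down to (3,3)
Step 4: enter (3,3), '.' pass, move down to (4,3)
Step 5: enter (4,3), '.' pass, move down to (5,3)
Step 6: enter (5,3), '.' pass, move down to (6,3)
Step 7: enter (6,3), '.' pass, move down to (7,3)
Step 8: enter (7,3), '.' pass, move down to (8,3)
Step 9: enter (8,3), '/' deflects down->left, move left to (8,2)
Step 10: enter (8,2), '.' pass, move left to (8,1)
Step 11: enter (8,1), '.' pass, move left to (8,0)
Step 12: enter (8,0), '.' pass, move left to (8,-1)
Step 13: at (8,-1) — EXIT via left edge, pos 8
Distinct cells visited: 12 (path length 12)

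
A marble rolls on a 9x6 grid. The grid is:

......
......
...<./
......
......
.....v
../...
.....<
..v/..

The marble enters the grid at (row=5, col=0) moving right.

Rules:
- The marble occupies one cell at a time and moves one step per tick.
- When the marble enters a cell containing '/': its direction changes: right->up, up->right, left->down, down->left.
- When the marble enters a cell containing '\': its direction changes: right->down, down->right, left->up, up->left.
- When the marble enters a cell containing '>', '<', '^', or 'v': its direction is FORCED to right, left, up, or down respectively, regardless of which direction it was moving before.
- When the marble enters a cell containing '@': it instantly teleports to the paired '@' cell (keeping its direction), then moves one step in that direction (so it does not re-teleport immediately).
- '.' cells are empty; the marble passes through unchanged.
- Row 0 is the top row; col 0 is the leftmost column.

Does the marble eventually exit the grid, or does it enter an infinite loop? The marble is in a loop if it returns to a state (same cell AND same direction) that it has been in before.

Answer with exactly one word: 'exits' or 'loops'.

Answer: exits

Derivation:
Step 1: enter (5,0), '.' pass, move right to (5,1)
Step 2: enter (5,1), '.' pass, move right to (5,2)
Step 3: enter (5,2), '.' pass, move right to (5,3)
Step 4: enter (5,3), '.' pass, move right to (5,4)
Step 5: enter (5,4), '.' pass, move right to (5,5)
Step 6: enter (5,5), 'v' forces right->down, move down to (6,5)
Step 7: enter (6,5), '.' pass, move down to (7,5)
Step 8: enter (7,5), '<' forces down->left, move left to (7,4)
Step 9: enter (7,4), '.' pass, move left to (7,3)
Step 10: enter (7,3), '.' pass, move left to (7,2)
Step 11: enter (7,2), '.' pass, move left to (7,1)
Step 12: enter (7,1), '.' pass, move left to (7,0)
Step 13: enter (7,0), '.' pass, move left to (7,-1)
Step 14: at (7,-1) — EXIT via left edge, pos 7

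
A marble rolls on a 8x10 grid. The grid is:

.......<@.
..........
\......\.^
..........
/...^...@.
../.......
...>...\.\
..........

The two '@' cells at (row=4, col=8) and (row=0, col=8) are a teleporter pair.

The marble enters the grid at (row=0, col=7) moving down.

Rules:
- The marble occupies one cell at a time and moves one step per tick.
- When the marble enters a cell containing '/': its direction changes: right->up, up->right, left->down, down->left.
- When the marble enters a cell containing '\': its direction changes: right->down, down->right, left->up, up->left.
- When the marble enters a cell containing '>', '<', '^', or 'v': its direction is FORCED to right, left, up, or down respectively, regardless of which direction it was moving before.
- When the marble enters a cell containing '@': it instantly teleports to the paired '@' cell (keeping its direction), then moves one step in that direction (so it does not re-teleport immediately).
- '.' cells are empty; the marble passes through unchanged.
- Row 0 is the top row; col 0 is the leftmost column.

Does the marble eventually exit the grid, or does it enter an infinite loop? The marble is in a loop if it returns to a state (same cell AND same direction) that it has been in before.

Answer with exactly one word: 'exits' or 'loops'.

Step 1: enter (0,7), '<' forces down->left, move left to (0,6)
Step 2: enter (0,6), '.' pass, move left to (0,5)
Step 3: enter (0,5), '.' pass, move left to (0,4)
Step 4: enter (0,4), '.' pass, move left to (0,3)
Step 5: enter (0,3), '.' pass, move left to (0,2)
Step 6: enter (0,2), '.' pass, move left to (0,1)
Step 7: enter (0,1), '.' pass, move left to (0,0)
Step 8: enter (0,0), '.' pass, move left to (0,-1)
Step 9: at (0,-1) — EXIT via left edge, pos 0

Answer: exits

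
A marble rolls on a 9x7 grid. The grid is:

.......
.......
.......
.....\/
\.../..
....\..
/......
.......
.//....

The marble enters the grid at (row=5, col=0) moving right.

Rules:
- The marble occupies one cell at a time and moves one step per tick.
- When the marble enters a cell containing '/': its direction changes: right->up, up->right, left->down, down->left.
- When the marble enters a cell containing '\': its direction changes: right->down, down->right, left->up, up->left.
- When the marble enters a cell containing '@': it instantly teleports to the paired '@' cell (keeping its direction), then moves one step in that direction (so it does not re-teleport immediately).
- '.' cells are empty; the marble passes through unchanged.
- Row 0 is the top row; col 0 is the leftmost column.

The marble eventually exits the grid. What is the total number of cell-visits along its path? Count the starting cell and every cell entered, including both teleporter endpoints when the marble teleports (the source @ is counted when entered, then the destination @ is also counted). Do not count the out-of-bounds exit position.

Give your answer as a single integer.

Answer: 8

Derivation:
Step 1: enter (5,0), '.' pass, move right to (5,1)
Step 2: enter (5,1), '.' pass, move right to (5,2)
Step 3: enter (5,2), '.' pass, move right to (5,3)
Step 4: enter (5,3), '.' pass, move right to (5,4)
Step 5: enter (5,4), '\' deflects right->down, move down to (6,4)
Step 6: enter (6,4), '.' pass, move down to (7,4)
Step 7: enter (7,4), '.' pass, move down to (8,4)
Step 8: enter (8,4), '.' pass, move down to (9,4)
Step 9: at (9,4) — EXIT via bottom edge, pos 4
Path length (cell visits): 8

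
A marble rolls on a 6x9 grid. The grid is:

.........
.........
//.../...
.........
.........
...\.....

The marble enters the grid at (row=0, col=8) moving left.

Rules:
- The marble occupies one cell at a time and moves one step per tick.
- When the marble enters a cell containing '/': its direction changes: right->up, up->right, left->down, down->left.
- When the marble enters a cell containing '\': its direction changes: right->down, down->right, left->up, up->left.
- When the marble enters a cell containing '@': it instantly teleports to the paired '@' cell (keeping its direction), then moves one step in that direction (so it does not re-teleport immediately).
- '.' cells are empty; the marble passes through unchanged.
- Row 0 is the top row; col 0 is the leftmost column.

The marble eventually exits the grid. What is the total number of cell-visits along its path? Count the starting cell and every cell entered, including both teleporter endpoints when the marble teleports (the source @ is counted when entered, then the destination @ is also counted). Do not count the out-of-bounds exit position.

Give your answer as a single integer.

Step 1: enter (0,8), '.' pass, move left to (0,7)
Step 2: enter (0,7), '.' pass, move left to (0,6)
Step 3: enter (0,6), '.' pass, move left to (0,5)
Step 4: enter (0,5), '.' pass, move left to (0,4)
Step 5: enter (0,4), '.' pass, move left to (0,3)
Step 6: enter (0,3), '.' pass, move left to (0,2)
Step 7: enter (0,2), '.' pass, move left to (0,1)
Step 8: enter (0,1), '.' pass, move left to (0,0)
Step 9: enter (0,0), '.' pass, move left to (0,-1)
Step 10: at (0,-1) — EXIT via left edge, pos 0
Path length (cell visits): 9

Answer: 9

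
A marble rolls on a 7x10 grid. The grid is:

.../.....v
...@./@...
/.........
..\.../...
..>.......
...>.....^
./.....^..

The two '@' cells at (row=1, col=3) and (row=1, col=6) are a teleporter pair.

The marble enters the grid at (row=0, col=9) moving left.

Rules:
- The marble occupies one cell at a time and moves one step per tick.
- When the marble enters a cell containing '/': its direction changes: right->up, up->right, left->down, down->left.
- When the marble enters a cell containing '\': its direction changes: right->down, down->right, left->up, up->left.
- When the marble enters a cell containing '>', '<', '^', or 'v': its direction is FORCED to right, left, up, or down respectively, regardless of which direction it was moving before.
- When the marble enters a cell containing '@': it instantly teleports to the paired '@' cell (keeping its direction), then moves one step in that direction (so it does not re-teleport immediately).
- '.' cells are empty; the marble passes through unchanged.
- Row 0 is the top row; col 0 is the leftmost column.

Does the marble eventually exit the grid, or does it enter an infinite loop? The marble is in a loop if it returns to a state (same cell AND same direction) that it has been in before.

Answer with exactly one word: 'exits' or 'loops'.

Step 1: enter (0,9), 'v' forces left->down, move down to (1,9)
Step 2: enter (1,9), '.' pass, move down to (2,9)
Step 3: enter (2,9), '.' pass, move down to (3,9)
Step 4: enter (3,9), '.' pass, move down to (4,9)
Step 5: enter (4,9), '.' pass, move down to (5,9)
Step 6: enter (5,9), '^' forces down->up, move up to (4,9)
Step 7: enter (4,9), '.' pass, move up to (3,9)
Step 8: enter (3,9), '.' pass, move up to (2,9)
Step 9: enter (2,9), '.' pass, move up to (1,9)
Step 10: enter (1,9), '.' pass, move up to (0,9)
Step 11: enter (0,9), 'v' forces up->down, move down to (1,9)
Step 12: at (1,9) dir=down — LOOP DETECTED (seen before)

Answer: loops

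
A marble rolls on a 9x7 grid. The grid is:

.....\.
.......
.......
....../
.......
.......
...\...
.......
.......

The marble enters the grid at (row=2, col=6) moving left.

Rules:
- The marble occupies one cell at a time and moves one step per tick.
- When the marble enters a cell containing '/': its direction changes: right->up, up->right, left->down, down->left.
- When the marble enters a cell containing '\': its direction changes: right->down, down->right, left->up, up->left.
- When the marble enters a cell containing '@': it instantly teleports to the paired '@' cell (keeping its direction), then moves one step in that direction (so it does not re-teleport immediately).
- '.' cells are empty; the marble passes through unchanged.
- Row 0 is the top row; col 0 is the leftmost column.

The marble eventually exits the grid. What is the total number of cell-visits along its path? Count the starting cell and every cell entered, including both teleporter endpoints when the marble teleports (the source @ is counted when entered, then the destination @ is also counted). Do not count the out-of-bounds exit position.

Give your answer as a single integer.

Answer: 7

Derivation:
Step 1: enter (2,6), '.' pass, move left to (2,5)
Step 2: enter (2,5), '.' pass, move left to (2,4)
Step 3: enter (2,4), '.' pass, move left to (2,3)
Step 4: enter (2,3), '.' pass, move left to (2,2)
Step 5: enter (2,2), '.' pass, move left to (2,1)
Step 6: enter (2,1), '.' pass, move left to (2,0)
Step 7: enter (2,0), '.' pass, move left to (2,-1)
Step 8: at (2,-1) — EXIT via left edge, pos 2
Path length (cell visits): 7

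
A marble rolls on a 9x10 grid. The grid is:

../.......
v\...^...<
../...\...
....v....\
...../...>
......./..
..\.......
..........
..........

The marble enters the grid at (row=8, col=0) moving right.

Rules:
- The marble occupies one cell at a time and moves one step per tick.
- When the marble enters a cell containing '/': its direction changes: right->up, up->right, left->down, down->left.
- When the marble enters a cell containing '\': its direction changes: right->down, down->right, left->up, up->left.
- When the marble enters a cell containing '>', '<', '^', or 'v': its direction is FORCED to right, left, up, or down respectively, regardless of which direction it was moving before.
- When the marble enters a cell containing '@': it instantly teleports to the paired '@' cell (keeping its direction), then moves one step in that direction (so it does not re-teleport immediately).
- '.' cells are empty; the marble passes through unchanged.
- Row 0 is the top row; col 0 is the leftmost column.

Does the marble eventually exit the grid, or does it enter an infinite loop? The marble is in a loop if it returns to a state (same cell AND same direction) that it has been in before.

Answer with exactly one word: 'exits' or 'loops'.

Step 1: enter (8,0), '.' pass, move right to (8,1)
Step 2: enter (8,1), '.' pass, move right to (8,2)
Step 3: enter (8,2), '.' pass, move right to (8,3)
Step 4: enter (8,3), '.' pass, move right to (8,4)
Step 5: enter (8,4), '.' pass, move right to (8,5)
Step 6: enter (8,5), '.' pass, move right to (8,6)
Step 7: enter (8,6), '.' pass, move right to (8,7)
Step 8: enter (8,7), '.' pass, move right to (8,8)
Step 9: enter (8,8), '.' pass, move right to (8,9)
Step 10: enter (8,9), '.' pass, move right to (8,10)
Step 11: at (8,10) — EXIT via right edge, pos 8

Answer: exits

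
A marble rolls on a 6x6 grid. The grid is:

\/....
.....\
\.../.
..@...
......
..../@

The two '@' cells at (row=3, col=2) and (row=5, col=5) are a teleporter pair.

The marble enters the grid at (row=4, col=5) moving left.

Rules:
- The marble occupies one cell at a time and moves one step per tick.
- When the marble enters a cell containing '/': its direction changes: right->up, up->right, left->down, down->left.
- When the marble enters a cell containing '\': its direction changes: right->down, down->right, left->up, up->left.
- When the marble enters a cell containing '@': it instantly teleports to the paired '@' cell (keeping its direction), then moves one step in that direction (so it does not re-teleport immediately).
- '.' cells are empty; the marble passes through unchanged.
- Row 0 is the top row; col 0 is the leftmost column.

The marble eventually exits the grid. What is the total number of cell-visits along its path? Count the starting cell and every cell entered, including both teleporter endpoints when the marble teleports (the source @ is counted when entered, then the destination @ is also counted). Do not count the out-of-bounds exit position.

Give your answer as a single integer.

Answer: 6

Derivation:
Step 1: enter (4,5), '.' pass, move left to (4,4)
Step 2: enter (4,4), '.' pass, move left to (4,3)
Step 3: enter (4,3), '.' pass, move left to (4,2)
Step 4: enter (4,2), '.' pass, move left to (4,1)
Step 5: enter (4,1), '.' pass, move left to (4,0)
Step 6: enter (4,0), '.' pass, move left to (4,-1)
Step 7: at (4,-1) — EXIT via left edge, pos 4
Path length (cell visits): 6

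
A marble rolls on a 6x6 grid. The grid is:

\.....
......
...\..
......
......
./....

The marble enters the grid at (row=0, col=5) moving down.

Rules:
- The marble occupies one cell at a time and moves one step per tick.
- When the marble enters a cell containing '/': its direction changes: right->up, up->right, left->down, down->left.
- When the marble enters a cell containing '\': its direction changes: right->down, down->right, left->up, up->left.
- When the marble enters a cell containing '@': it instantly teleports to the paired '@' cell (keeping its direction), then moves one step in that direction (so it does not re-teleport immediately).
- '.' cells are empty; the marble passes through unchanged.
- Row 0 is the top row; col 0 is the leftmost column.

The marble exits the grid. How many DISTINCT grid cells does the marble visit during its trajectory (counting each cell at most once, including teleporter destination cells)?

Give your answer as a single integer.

Step 1: enter (0,5), '.' pass, move down to (1,5)
Step 2: enter (1,5), '.' pass, move down to (2,5)
Step 3: enter (2,5), '.' pass, move down to (3,5)
Step 4: enter (3,5), '.' pass, move down to (4,5)
Step 5: enter (4,5), '.' pass, move down to (5,5)
Step 6: enter (5,5), '.' pass, move down to (6,5)
Step 7: at (6,5) — EXIT via bottom edge, pos 5
Distinct cells visited: 6 (path length 6)

Answer: 6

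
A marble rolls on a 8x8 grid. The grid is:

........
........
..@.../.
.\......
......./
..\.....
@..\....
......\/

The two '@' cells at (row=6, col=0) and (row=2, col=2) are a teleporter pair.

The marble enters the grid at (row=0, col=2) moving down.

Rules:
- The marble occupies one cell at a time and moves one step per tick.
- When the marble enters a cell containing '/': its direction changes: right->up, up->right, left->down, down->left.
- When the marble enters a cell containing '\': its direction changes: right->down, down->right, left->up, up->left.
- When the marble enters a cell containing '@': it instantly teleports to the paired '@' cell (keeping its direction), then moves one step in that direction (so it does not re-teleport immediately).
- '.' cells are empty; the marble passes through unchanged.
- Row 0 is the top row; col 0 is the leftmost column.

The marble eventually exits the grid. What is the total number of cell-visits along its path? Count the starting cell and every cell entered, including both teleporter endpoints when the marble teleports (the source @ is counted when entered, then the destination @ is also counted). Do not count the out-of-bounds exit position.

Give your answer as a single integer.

Step 1: enter (0,2), '.' pass, move down to (1,2)
Step 2: enter (1,2), '.' pass, move down to (2,2)
Step 3: enter (2,2), '@' teleport (2,2)->(6,0), also enter (6,0), move down to (7,0)
Step 4: enter (7,0), '.' pass, move down to (8,0)
Step 5: at (8,0) — EXIT via bottom edge, pos 0
Path length (cell visits): 5

Answer: 5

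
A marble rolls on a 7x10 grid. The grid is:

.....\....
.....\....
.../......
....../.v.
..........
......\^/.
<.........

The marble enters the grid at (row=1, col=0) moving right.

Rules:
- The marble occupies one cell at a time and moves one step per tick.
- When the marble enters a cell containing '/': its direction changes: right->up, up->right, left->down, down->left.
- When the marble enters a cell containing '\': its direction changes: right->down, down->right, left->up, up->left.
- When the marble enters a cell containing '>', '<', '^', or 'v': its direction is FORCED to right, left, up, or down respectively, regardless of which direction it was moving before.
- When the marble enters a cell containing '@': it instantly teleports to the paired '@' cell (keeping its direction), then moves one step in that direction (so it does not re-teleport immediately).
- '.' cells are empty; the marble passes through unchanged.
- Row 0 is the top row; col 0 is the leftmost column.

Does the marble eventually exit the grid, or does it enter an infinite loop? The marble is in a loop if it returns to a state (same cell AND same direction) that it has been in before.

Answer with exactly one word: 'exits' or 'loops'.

Step 1: enter (1,0), '.' pass, move right to (1,1)
Step 2: enter (1,1), '.' pass, move right to (1,2)
Step 3: enter (1,2), '.' pass, move right to (1,3)
Step 4: enter (1,3), '.' pass, move right to (1,4)
Step 5: enter (1,4), '.' pass, move right to (1,5)
Step 6: enter (1,5), '\' deflects right->down, move down to (2,5)
Step 7: enter (2,5), '.' pass, move down to (3,5)
Step 8: enter (3,5), '.' pass, move down to (4,5)
Step 9: enter (4,5), '.' pass, move down to (5,5)
Step 10: enter (5,5), '.' pass, move down to (6,5)
Step 11: enter (6,5), '.' pass, move down to (7,5)
Step 12: at (7,5) — EXIT via bottom edge, pos 5

Answer: exits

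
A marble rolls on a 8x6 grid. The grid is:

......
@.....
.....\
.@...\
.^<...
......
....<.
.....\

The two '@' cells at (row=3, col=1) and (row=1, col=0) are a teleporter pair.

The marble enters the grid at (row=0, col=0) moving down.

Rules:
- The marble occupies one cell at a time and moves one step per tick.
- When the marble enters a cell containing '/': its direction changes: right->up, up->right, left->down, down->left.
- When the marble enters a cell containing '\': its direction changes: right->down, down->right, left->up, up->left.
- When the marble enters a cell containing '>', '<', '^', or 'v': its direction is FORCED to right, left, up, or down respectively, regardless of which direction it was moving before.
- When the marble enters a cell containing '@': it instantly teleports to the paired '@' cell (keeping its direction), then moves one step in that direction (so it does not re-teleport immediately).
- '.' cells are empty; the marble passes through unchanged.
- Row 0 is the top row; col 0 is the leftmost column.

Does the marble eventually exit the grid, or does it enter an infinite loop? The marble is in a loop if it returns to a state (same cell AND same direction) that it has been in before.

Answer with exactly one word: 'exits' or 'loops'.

Answer: exits

Derivation:
Step 1: enter (0,0), '.' pass, move down to (1,0)
Step 2: enter (1,0), '@' teleport (1,0)->(3,1), also enter (3,1), move down to (4,1)
Step 3: enter (4,1), '^' forces down->up, move up to (3,1)
Step 4: enter (3,1), '@' teleport (3,1)->(1,0), also enter (1,0), move up to (0,0)
Step 5: enter (0,0), '.' pass, move up to (-1,0)
Step 6: at (-1,0) — EXIT via top edge, pos 0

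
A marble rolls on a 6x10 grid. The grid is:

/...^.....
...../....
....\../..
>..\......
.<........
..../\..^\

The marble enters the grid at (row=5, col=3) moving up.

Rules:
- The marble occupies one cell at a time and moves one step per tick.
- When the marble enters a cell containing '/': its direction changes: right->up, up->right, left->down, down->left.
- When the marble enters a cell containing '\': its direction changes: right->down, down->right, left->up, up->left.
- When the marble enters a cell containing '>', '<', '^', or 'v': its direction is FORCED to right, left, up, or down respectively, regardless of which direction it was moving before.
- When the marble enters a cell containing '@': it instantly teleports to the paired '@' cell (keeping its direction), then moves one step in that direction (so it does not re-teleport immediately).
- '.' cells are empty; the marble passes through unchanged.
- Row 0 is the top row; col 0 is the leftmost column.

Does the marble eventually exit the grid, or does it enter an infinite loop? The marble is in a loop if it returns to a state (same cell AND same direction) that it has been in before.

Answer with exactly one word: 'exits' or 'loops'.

Step 1: enter (5,3), '.' pass, move up to (4,3)
Step 2: enter (4,3), '.' pass, move up to (3,3)
Step 3: enter (3,3), '\' deflects up->left, move left to (3,2)
Step 4: enter (3,2), '.' pass, move left to (3,1)
Step 5: enter (3,1), '.' pass, move left to (3,0)
Step 6: enter (3,0), '>' forces left->right, move right to (3,1)
Step 7: enter (3,1), '.' pass, move right to (3,2)
Step 8: enter (3,2), '.' pass, move right to (3,3)
Step 9: enter (3,3), '\' deflects right->down, move down to (4,3)
Step 10: enter (4,3), '.' pass, move down to (5,3)
Step 11: enter (5,3), '.' pass, move down to (6,3)
Step 12: at (6,3) — EXIT via bottom edge, pos 3

Answer: exits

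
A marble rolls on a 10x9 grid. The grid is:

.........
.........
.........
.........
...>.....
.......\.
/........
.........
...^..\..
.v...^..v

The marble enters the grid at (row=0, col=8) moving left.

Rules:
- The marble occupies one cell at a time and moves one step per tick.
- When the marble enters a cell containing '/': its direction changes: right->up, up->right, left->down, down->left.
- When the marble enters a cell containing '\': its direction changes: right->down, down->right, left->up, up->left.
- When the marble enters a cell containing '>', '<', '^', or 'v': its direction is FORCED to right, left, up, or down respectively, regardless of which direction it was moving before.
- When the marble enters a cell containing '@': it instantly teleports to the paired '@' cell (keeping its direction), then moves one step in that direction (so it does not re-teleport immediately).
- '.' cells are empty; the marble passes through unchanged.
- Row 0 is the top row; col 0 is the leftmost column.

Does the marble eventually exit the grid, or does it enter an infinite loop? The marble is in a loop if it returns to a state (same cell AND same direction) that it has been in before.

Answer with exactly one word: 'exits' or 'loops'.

Answer: exits

Derivation:
Step 1: enter (0,8), '.' pass, move left to (0,7)
Step 2: enter (0,7), '.' pass, move left to (0,6)
Step 3: enter (0,6), '.' pass, move left to (0,5)
Step 4: enter (0,5), '.' pass, move left to (0,4)
Step 5: enter (0,4), '.' pass, move left to (0,3)
Step 6: enter (0,3), '.' pass, move left to (0,2)
Step 7: enter (0,2), '.' pass, move left to (0,1)
Step 8: enter (0,1), '.' pass, move left to (0,0)
Step 9: enter (0,0), '.' pass, move left to (0,-1)
Step 10: at (0,-1) — EXIT via left edge, pos 0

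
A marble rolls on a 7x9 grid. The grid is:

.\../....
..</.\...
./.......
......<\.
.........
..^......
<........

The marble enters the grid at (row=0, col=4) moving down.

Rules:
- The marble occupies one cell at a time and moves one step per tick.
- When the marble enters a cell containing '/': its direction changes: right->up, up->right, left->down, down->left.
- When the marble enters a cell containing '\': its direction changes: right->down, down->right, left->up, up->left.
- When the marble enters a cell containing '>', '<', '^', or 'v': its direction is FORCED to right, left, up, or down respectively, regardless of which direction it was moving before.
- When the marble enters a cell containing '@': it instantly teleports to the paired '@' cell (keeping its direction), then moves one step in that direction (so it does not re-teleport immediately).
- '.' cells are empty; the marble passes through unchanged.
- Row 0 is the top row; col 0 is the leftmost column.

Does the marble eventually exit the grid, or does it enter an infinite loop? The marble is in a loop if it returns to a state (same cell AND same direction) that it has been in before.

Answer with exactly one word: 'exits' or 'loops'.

Answer: exits

Derivation:
Step 1: enter (0,4), '/' deflects down->left, move left to (0,3)
Step 2: enter (0,3), '.' pass, move left to (0,2)
Step 3: enter (0,2), '.' pass, move left to (0,1)
Step 4: enter (0,1), '\' deflects left->up, move up to (-1,1)
Step 5: at (-1,1) — EXIT via top edge, pos 1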